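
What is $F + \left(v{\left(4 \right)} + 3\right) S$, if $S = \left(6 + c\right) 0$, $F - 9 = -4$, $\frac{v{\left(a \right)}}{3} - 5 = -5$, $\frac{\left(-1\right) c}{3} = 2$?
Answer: $5$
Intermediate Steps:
$c = -6$ ($c = \left(-3\right) 2 = -6$)
$v{\left(a \right)} = 0$ ($v{\left(a \right)} = 15 + 3 \left(-5\right) = 15 - 15 = 0$)
$F = 5$ ($F = 9 - 4 = 5$)
$S = 0$ ($S = \left(6 - 6\right) 0 = 0 \cdot 0 = 0$)
$F + \left(v{\left(4 \right)} + 3\right) S = 5 + \left(0 + 3\right) 0 = 5 + 3 \cdot 0 = 5 + 0 = 5$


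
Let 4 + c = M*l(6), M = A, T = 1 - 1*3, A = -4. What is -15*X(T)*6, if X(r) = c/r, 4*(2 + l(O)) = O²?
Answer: -1440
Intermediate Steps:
T = -2 (T = 1 - 3 = -2)
M = -4
l(O) = -2 + O²/4
c = -32 (c = -4 - 4*(-2 + (¼)*6²) = -4 - 4*(-2 + (¼)*36) = -4 - 4*(-2 + 9) = -4 - 4*7 = -4 - 28 = -32)
X(r) = -32/r
-15*X(T)*6 = -15*(-32/(-2))*6 = -15*(-32*(-½))*6 = -240*6 = -15*96 = -1440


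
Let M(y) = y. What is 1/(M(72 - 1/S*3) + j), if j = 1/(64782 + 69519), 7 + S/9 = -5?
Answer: 1611612/116080843 ≈ 0.013884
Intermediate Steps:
S = -108 (S = -63 + 9*(-5) = -63 - 45 = -108)
j = 1/134301 ≈ 7.4460e-6
1/(M(72 - 1/S*3) + j) = 1/((72 - 1/(-108)*3) + 1/134301) = 1/((72 - 1*(-1/108)*3) + 1/134301) = 1/((72 - (-1)*3/108) + 1/134301) = 1/((72 - 1*(-1/36)) + 1/134301) = 1/((72 + 1/36) + 1/134301) = 1/(2593/36 + 1/134301) = 1/(116080843/1611612) = 1611612/116080843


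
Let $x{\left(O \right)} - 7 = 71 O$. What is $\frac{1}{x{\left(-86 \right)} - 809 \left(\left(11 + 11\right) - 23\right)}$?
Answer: $- \frac{1}{5290} \approx -0.00018904$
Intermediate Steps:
$x{\left(O \right)} = 7 + 71 O$
$\frac{1}{x{\left(-86 \right)} - 809 \left(\left(11 + 11\right) - 23\right)} = \frac{1}{\left(7 + 71 \left(-86\right)\right) - 809 \left(\left(11 + 11\right) - 23\right)} = \frac{1}{\left(7 - 6106\right) - 809 \left(22 - 23\right)} = \frac{1}{-6099 - -809} = \frac{1}{-6099 + 809} = \frac{1}{-5290} = - \frac{1}{5290}$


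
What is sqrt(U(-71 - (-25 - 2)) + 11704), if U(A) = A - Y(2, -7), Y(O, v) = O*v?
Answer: sqrt(11674) ≈ 108.05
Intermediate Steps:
U(A) = 14 + A (U(A) = A - 2*(-7) = A - 1*(-14) = A + 14 = 14 + A)
sqrt(U(-71 - (-25 - 2)) + 11704) = sqrt((14 + (-71 - (-25 - 2))) + 11704) = sqrt((14 + (-71 - 1*(-27))) + 11704) = sqrt((14 + (-71 + 27)) + 11704) = sqrt((14 - 44) + 11704) = sqrt(-30 + 11704) = sqrt(11674)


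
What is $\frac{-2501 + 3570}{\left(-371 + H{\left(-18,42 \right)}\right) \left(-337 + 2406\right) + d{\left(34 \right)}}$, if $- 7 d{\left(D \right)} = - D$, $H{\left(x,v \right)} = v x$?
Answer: $- \frac{7483}{16322307} \approx -0.00045845$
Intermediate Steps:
$d{\left(D \right)} = \frac{D}{7}$ ($d{\left(D \right)} = - \frac{\left(-1\right) D}{7} = \frac{D}{7}$)
$\frac{-2501 + 3570}{\left(-371 + H{\left(-18,42 \right)}\right) \left(-337 + 2406\right) + d{\left(34 \right)}} = \frac{-2501 + 3570}{\left(-371 + 42 \left(-18\right)\right) \left(-337 + 2406\right) + \frac{1}{7} \cdot 34} = \frac{1069}{\left(-371 - 756\right) 2069 + \frac{34}{7}} = \frac{1069}{\left(-1127\right) 2069 + \frac{34}{7}} = \frac{1069}{-2331763 + \frac{34}{7}} = \frac{1069}{- \frac{16322307}{7}} = 1069 \left(- \frac{7}{16322307}\right) = - \frac{7483}{16322307}$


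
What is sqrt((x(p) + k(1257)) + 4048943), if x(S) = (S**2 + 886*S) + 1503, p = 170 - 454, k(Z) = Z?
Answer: sqrt(3880735) ≈ 1970.0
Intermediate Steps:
p = -284
x(S) = 1503 + S**2 + 886*S
sqrt((x(p) + k(1257)) + 4048943) = sqrt(((1503 + (-284)**2 + 886*(-284)) + 1257) + 4048943) = sqrt(((1503 + 80656 - 251624) + 1257) + 4048943) = sqrt((-169465 + 1257) + 4048943) = sqrt(-168208 + 4048943) = sqrt(3880735)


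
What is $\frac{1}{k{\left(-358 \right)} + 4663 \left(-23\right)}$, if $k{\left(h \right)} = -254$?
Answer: $- \frac{1}{107503} \approx -9.3021 \cdot 10^{-6}$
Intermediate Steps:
$\frac{1}{k{\left(-358 \right)} + 4663 \left(-23\right)} = \frac{1}{-254 + 4663 \left(-23\right)} = \frac{1}{-254 - 107249} = \frac{1}{-107503} = - \frac{1}{107503}$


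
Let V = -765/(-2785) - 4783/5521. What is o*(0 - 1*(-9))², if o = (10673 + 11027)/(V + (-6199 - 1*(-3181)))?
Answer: -1351318441725/2320690991 ≈ -582.29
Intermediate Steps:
V = -1819418/3075197 (V = -765*(-1/2785) - 4783*1/5521 = 153/557 - 4783/5521 = -1819418/3075197 ≈ -0.59164)
o = -16682943725/2320690991 (o = (10673 + 11027)/(-1819418/3075197 + (-6199 - 1*(-3181))) = 21700/(-1819418/3075197 + (-6199 + 3181)) = 21700/(-1819418/3075197 - 3018) = 21700/(-9282763964/3075197) = 21700*(-3075197/9282763964) = -16682943725/2320690991 ≈ -7.1888)
o*(0 - 1*(-9))² = -16682943725*(0 - 1*(-9))²/2320690991 = -16682943725*(0 + 9)²/2320690991 = -16682943725/2320690991*9² = -16682943725/2320690991*81 = -1351318441725/2320690991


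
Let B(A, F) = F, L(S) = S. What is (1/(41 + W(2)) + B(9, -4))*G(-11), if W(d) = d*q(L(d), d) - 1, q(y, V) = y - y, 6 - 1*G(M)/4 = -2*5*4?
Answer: -3657/5 ≈ -731.40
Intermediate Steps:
G(M) = 184 (G(M) = 24 - 4*(-2*5)*4 = 24 - (-40)*4 = 24 - 4*(-40) = 24 + 160 = 184)
q(y, V) = 0
W(d) = -1 (W(d) = d*0 - 1 = 0 - 1 = -1)
(1/(41 + W(2)) + B(9, -4))*G(-11) = (1/(41 - 1) - 4)*184 = (1/40 - 4)*184 = -159/40*184 = -3657/5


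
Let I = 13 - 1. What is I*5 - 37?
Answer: 23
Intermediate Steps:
I = 12
I*5 - 37 = 12*5 - 37 = 60 - 37 = 23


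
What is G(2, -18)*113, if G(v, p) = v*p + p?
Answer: -6102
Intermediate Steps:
G(v, p) = p + p*v (G(v, p) = p*v + p = p + p*v)
G(2, -18)*113 = -18*(1 + 2)*113 = -18*3*113 = -54*113 = -6102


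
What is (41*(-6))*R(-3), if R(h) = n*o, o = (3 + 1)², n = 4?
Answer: -15744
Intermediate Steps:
o = 16 (o = 4² = 16)
R(h) = 64 (R(h) = 4*16 = 64)
(41*(-6))*R(-3) = (41*(-6))*64 = -246*64 = -15744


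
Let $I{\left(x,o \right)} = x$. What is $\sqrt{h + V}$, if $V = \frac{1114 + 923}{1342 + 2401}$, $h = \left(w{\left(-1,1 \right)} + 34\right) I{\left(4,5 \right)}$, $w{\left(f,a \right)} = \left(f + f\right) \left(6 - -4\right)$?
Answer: $\frac{\sqrt{792187235}}{3743} \approx 7.5196$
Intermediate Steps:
$w{\left(f,a \right)} = 20 f$ ($w{\left(f,a \right)} = 2 f \left(6 + 4\right) = 2 f 10 = 20 f$)
$h = 56$ ($h = \left(20 \left(-1\right) + 34\right) 4 = \left(-20 + 34\right) 4 = 14 \cdot 4 = 56$)
$V = \frac{2037}{3743} \approx 0.54422$
$\sqrt{h + V} = \sqrt{56 + \frac{2037}{3743}} = \sqrt{\frac{211645}{3743}} = \frac{\sqrt{792187235}}{3743}$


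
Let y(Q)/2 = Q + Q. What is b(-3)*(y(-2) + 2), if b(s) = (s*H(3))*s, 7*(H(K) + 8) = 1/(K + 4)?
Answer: 21114/49 ≈ 430.90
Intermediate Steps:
y(Q) = 4*Q (y(Q) = 2*(Q + Q) = 2*(2*Q) = 4*Q)
H(K) = -8 + 1/(7*(4 + K)) (H(K) = -8 + 1/(7*(K + 4)) = -8 + 1/(7*(4 + K)))
b(s) = -391*s**2/49 (b(s) = (s*((-223 - 56*3)/(7*(4 + 3))))*s = (s*((1/7)*(-223 - 168)/7))*s = (s*((1/7)*(1/7)*(-391)))*s = (s*(-391/49))*s = (-391*s/49)*s = -391*s**2/49)
b(-3)*(y(-2) + 2) = (-391/49*(-3)**2)*(4*(-2) + 2) = (-391/49*9)*(-8 + 2) = -3519/49*(-6) = 21114/49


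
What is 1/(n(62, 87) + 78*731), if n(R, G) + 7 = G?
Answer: 1/57098 ≈ 1.7514e-5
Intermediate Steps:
n(R, G) = -7 + G
1/(n(62, 87) + 78*731) = 1/((-7 + 87) + 78*731) = 1/(80 + 57018) = 1/57098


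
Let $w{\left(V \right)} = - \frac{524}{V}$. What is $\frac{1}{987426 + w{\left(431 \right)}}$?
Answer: $\frac{431}{425580082} \approx 1.0127 \cdot 10^{-6}$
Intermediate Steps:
$\frac{1}{987426 + w{\left(431 \right)}} = \frac{1}{987426 - \frac{524}{431}} = \frac{1}{\frac{425580082}{431}} = \frac{431}{425580082}$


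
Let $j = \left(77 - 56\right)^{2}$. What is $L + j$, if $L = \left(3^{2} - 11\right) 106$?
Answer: $229$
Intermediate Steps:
$L = -212$ ($L = \left(9 - 11\right) 106 = \left(-2\right) 106 = -212$)
$j = 441$ ($j = 21^{2} = 441$)
$L + j = -212 + 441 = 229$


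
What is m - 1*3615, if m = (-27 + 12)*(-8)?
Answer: -3495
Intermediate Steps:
m = 120 (m = -15*(-8) = 120)
m - 1*3615 = 120 - 1*3615 = 120 - 3615 = -3495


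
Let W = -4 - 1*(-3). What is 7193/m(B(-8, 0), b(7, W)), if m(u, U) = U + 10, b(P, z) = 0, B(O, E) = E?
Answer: 7193/10 ≈ 719.30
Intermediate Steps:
W = -1 (W = -4 + 3 = -1)
m(u, U) = 10 + U
7193/m(B(-8, 0), b(7, W)) = 7193/(10 + 0) = 7193/10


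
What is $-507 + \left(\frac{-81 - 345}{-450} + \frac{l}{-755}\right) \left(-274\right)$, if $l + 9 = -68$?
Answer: $- \frac{8995799}{11325} \approx -794.33$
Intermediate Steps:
$l = -77$ ($l = -9 - 68 = -77$)
$-507 + \left(\frac{-81 - 345}{-450} + \frac{l}{-755}\right) \left(-274\right) = -507 + \left(\frac{-81 - 345}{-450} - \frac{77}{-755}\right) \left(-274\right) = -507 + \left(\left(-81 - 345\right) \left(- \frac{1}{450}\right) - - \frac{77}{755}\right) \left(-274\right) = -507 + \left(\left(-426\right) \left(- \frac{1}{450}\right) + \frac{77}{755}\right) \left(-274\right) = -507 + \left(\frac{71}{75} + \frac{77}{755}\right) \left(-274\right) = -507 + \frac{11876}{11325} \left(-274\right) = -507 - \frac{3254024}{11325} = - \frac{8995799}{11325}$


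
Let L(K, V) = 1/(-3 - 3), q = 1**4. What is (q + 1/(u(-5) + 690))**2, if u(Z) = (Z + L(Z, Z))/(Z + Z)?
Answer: 1721503081/1716527761 ≈ 1.0029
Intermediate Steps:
q = 1
L(K, V) = -1/6 (L(K, V) = 1/(-6) = -1/6)
u(Z) = (-1/6 + Z)/(2*Z) (u(Z) = (Z - 1/6)/(Z + Z) = (-1/6 + Z)/((2*Z)) = (-1/6 + Z)*(1/(2*Z)) = (-1/6 + Z)/(2*Z))
(q + 1/(u(-5) + 690))**2 = (1 + 1/((1/12)*(-1 + 6*(-5))/(-5) + 690))**2 = (1 + 1/((1/12)*(-1/5)*(-1 - 30) + 690))**2 = (1 + 1/((1/12)*(-1/5)*(-31) + 690))**2 = (1 + 1/(31/60 + 690))**2 = (1 + 1/(41431/60))**2 = (1 + 60/41431)**2 = (41491/41431)**2 = 1721503081/1716527761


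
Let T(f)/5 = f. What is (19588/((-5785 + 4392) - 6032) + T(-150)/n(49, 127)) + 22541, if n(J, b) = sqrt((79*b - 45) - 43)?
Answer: 167347337/7425 - 50*sqrt(1105)/221 ≈ 22531.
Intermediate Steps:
n(J, b) = sqrt(-88 + 79*b) (n(J, b) = sqrt((-45 + 79*b) - 43) = sqrt(-88 + 79*b))
T(f) = 5*f
(19588/((-5785 + 4392) - 6032) + T(-150)/n(49, 127)) + 22541 = (19588/((-5785 + 4392) - 6032) + (5*(-150))/(sqrt(-88 + 79*127))) + 22541 = (19588/(-1393 - 6032) - 750/sqrt(-88 + 10033)) + 22541 = (19588/(-7425) - 750*sqrt(1105)/3315) + 22541 = (19588*(-1/7425) - 750*sqrt(1105)/3315) + 22541 = (-19588/7425 - 50*sqrt(1105)/221) + 22541 = 167347337/7425 - 50*sqrt(1105)/221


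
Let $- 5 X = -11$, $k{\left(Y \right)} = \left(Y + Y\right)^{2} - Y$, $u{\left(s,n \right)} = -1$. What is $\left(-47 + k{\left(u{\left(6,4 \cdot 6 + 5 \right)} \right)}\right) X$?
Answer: $- \frac{462}{5} \approx -92.4$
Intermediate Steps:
$k{\left(Y \right)} = - Y + 4 Y^{2}$ ($k{\left(Y \right)} = \left(2 Y\right)^{2} - Y = 4 Y^{2} - Y = - Y + 4 Y^{2}$)
$X = \frac{11}{5}$ ($X = \left(- \frac{1}{5}\right) \left(-11\right) = \frac{11}{5} \approx 2.2$)
$\left(-47 + k{\left(u{\left(6,4 \cdot 6 + 5 \right)} \right)}\right) X = \left(-47 - \left(-1 + 4 \left(-1\right)\right)\right) \frac{11}{5} = \left(-47 - \left(-1 - 4\right)\right) \frac{11}{5} = \left(-47 - -5\right) \frac{11}{5} = \left(-47 + 5\right) \frac{11}{5} = \left(-42\right) \frac{11}{5} = - \frac{462}{5}$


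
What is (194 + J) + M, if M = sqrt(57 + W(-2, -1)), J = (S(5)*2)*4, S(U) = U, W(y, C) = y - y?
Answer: 234 + sqrt(57) ≈ 241.55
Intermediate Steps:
W(y, C) = 0
J = 40 (J = (5*2)*4 = 10*4 = 40)
M = sqrt(57) (M = sqrt(57 + 0) = sqrt(57) ≈ 7.5498)
(194 + J) + M = (194 + 40) + sqrt(57) = 234 + sqrt(57)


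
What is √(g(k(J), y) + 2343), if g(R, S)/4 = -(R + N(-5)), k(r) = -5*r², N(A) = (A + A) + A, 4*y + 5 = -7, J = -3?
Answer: 3*√287 ≈ 50.823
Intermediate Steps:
y = -3 (y = -5/4 + (¼)*(-7) = -5/4 - 7/4 = -3)
N(A) = 3*A (N(A) = 2*A + A = 3*A)
g(R, S) = 60 - 4*R (g(R, S) = 4*(-(R + 3*(-5))) = 4*(-(R - 15)) = 4*(-(-15 + R)) = 4*(15 - R) = 60 - 4*R)
√(g(k(J), y) + 2343) = √((60 - (-20)*(-3)²) + 2343) = √((60 - (-20)*9) + 2343) = √((60 - 4*(-45)) + 2343) = √((60 + 180) + 2343) = √(240 + 2343) = √2583 = 3*√287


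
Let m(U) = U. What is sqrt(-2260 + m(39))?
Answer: I*sqrt(2221) ≈ 47.128*I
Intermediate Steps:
sqrt(-2260 + m(39)) = sqrt(-2260 + 39) = sqrt(-2221) = I*sqrt(2221)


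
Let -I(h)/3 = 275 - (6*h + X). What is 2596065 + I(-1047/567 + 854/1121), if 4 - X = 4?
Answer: 61094085194/23541 ≈ 2.5952e+6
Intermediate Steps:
X = 0 (X = 4 - 1*4 = 4 - 4 = 0)
I(h) = -825 + 18*h (I(h) = -3*(275 - (6*h + 0)) = -3*(275 - 6*h) = -825 + 18*h)
2596065 + I(-1047/567 + 854/1121) = 2596065 + (-825 + 18*(-1047/567 + 854/1121)) = 2596065 + (-825 + 18*(-1047*1/567 + 854*(1/1121))) = 2596065 + (-825 + 18*(-349/189 + 854/1121)) = 2596065 + (-825 + 18*(-229823/211869)) = 2596065 + (-825 - 459646/23541) = 2596065 - 19880971/23541 = 61094085194/23541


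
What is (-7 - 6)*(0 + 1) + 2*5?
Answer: -3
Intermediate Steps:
(-7 - 6)*(0 + 1) + 2*5 = -13*1 + 10 = -13 + 10 = -3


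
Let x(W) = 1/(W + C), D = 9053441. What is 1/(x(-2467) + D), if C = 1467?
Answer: 1000/9053440999 ≈ 1.1046e-7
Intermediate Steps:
x(W) = 1/(1467 + W) (x(W) = 1/(W + 1467) = 1/(1467 + W))
1/(x(-2467) + D) = 1/(1/(1467 - 2467) + 9053441) = 1/(1/(-1000) + 9053441) = 1/(-1/1000 + 9053441) = 1/(9053440999/1000) = 1000/9053440999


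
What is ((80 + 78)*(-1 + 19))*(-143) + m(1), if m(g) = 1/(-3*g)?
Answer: -1220077/3 ≈ -4.0669e+5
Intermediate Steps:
m(g) = -1/(3*g)
((80 + 78)*(-1 + 19))*(-143) + m(1) = ((80 + 78)*(-1 + 19))*(-143) - ⅓/1 = (158*18)*(-143) - ⅓*1 = 2844*(-143) - ⅓ = -406692 - ⅓ = -1220077/3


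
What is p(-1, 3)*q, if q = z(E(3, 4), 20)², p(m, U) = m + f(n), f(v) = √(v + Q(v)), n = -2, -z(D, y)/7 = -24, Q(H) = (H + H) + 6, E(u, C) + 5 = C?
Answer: -28224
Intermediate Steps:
E(u, C) = -5 + C
Q(H) = 6 + 2*H (Q(H) = 2*H + 6 = 6 + 2*H)
z(D, y) = 168 (z(D, y) = -7*(-24) = 168)
f(v) = √(6 + 3*v) (f(v) = √(v + (6 + 2*v)) = √(6 + 3*v))
p(m, U) = m (p(m, U) = m + √(6 + 3*(-2)) = m + √(6 - 6) = m + √0 = m + 0 = m)
q = 28224 (q = 168² = 28224)
p(-1, 3)*q = -1*28224 = -28224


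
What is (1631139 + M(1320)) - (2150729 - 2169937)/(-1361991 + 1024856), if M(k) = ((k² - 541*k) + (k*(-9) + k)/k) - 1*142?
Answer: 896532635107/337135 ≈ 2.6593e+6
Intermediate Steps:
M(k) = -150 + k² - 541*k (M(k) = ((k² - 541*k) + (-9*k + k)/k) - 142 = ((k² - 541*k) + (-8*k)/k) - 142 = ((k² - 541*k) - 8) - 142 = (-8 + k² - 541*k) - 142 = -150 + k² - 541*k)
(1631139 + M(1320)) - (2150729 - 2169937)/(-1361991 + 1024856) = (1631139 + (-150 + 1320² - 541*1320)) - (2150729 - 2169937)/(-1361991 + 1024856) = (1631139 + (-150 + 1742400 - 714120)) - (-19208)/(-337135) = (1631139 + 1028130) - (-19208)*(-1)/337135 = 2659269 - 1*19208/337135 = 2659269 - 19208/337135 = 896532635107/337135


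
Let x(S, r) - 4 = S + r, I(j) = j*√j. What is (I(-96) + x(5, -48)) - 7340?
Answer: -7379 - 384*I*√6 ≈ -7379.0 - 940.6*I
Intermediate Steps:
I(j) = j^(3/2)
x(S, r) = 4 + S + r (x(S, r) = 4 + (S + r) = 4 + S + r)
(I(-96) + x(5, -48)) - 7340 = ((-96)^(3/2) + (4 + 5 - 48)) - 7340 = (-384*I*√6 - 39) - 7340 = (-39 - 384*I*√6) - 7340 = -7379 - 384*I*√6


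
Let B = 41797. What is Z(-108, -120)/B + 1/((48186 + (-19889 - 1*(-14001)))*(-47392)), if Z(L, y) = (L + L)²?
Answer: 93526002445499/83785715148352 ≈ 1.1163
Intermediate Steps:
Z(L, y) = 4*L² (Z(L, y) = (2*L)² = 4*L²)
Z(-108, -120)/B + 1/((48186 + (-19889 - 1*(-14001)))*(-47392)) = (4*(-108)²)/41797 + 1/((48186 + (-19889 - 1*(-14001)))*(-47392)) = (4*11664)*(1/41797) - 1/47392/(48186 + (-19889 + 14001)) = 46656*(1/41797) - 1/47392/(48186 - 5888) = 46656/41797 - 1/47392/42298 = 46656/41797 + (1/42298)*(-1/47392) = 46656/41797 - 1/2004586816 = 93526002445499/83785715148352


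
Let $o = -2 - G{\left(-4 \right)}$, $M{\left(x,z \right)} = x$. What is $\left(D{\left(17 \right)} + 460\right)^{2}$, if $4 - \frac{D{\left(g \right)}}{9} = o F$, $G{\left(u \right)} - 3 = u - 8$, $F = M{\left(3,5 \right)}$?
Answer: $94249$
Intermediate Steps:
$F = 3$
$G{\left(u \right)} = -5 + u$ ($G{\left(u \right)} = 3 + \left(u - 8\right) = 3 + \left(-8 + u\right) = -5 + u$)
$o = 7$ ($o = -2 - \left(-5 - 4\right) = -2 - -9 = -2 + 9 = 7$)
$D{\left(g \right)} = -153$ ($D{\left(g \right)} = 36 - 9 \cdot 7 \cdot 3 = 36 - 189 = -153$)
$\left(D{\left(17 \right)} + 460\right)^{2} = \left(-153 + 460\right)^{2} = 307^{2} = 94249$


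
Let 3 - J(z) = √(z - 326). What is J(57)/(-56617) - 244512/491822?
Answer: -6922505685/13922743087 + I*√269/56617 ≈ -0.49721 + 0.00028969*I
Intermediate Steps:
J(z) = 3 - √(-326 + z) (J(z) = 3 - √(z - 326) = 3 - √(-326 + z))
J(57)/(-56617) - 244512/491822 = (3 - √(-326 + 57))/(-56617) - 244512/491822 = (3 - √(-269))*(-1/56617) - 244512*1/491822 = (3 - I*√269)*(-1/56617) - 122256/245911 = (-3/56617 + I*√269/56617) - 122256/245911 = -6922505685/13922743087 + I*√269/56617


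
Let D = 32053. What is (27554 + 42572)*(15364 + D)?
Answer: 3325164542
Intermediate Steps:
(27554 + 42572)*(15364 + D) = (27554 + 42572)*(15364 + 32053) = 70126*47417 = 3325164542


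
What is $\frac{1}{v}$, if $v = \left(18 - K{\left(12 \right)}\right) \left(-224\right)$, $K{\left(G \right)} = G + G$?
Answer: $\frac{1}{1344} \approx 0.00074405$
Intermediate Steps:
$K{\left(G \right)} = 2 G$
$v = 1344$ ($v = \left(18 - 2 \cdot 12\right) \left(-224\right) = \left(18 - 24\right) \left(-224\right) = \left(-6\right) \left(-224\right) = 1344$)
$\frac{1}{v} = \frac{1}{1344}$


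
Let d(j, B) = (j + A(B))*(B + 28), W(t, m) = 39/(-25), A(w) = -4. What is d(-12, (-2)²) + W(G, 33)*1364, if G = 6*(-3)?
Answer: -65996/25 ≈ -2639.8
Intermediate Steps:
G = -18
W(t, m) = -39/25 (W(t, m) = 39*(-1/25) = -39/25)
d(j, B) = (-4 + j)*(28 + B) (d(j, B) = (j - 4)*(B + 28) = (-4 + j)*(28 + B))
d(-12, (-2)²) + W(G, 33)*1364 = (-112 - 4*(-2)² + 28*(-12) + (-2)²*(-12)) - 39/25*1364 = (-112 - 4*4 - 336 + 4*(-12)) - 53196/25 = (-112 - 16 - 336 - 48) - 53196/25 = -512 - 53196/25 = -65996/25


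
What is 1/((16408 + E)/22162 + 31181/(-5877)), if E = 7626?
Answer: -65123037/274892752 ≈ -0.23690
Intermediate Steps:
1/((16408 + E)/22162 + 31181/(-5877)) = 1/((16408 + 7626)/22162 + 31181/(-5877)) = 1/(24034*(1/22162) + 31181*(-1/5877)) = 1/(12017/11081 - 31181/5877) = 1/(-274892752/65123037) = -65123037/274892752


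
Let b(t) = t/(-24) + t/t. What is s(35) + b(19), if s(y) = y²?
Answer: 29405/24 ≈ 1225.2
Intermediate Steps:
b(t) = 1 - t/24 (b(t) = t*(-1/24) + 1 = -t/24 + 1 = 1 - t/24)
s(35) + b(19) = 35² + (1 - 1/24*19) = 1225 + (1 - 19/24) = 1225 + 5/24 = 29405/24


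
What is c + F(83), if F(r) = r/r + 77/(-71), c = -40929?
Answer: -2905965/71 ≈ -40929.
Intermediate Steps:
F(r) = -6/71 (F(r) = 1 + 77*(-1/71) = 1 - 77/71 = -6/71)
c + F(83) = -40929 - 6/71 = -2905965/71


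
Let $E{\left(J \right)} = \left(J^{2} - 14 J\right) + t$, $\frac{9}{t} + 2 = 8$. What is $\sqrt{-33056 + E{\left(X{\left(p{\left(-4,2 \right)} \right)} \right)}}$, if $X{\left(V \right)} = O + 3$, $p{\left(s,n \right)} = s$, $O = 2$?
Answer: $\frac{7 i \sqrt{2702}}{2} \approx 181.93 i$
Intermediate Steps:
$t = \frac{3}{2}$ ($t = \frac{9}{-2 + 8} = \frac{9}{6} = 9 \cdot \frac{1}{6} = \frac{3}{2} \approx 1.5$)
$X{\left(V \right)} = 5$ ($X{\left(V \right)} = 2 + 3 = 5$)
$E{\left(J \right)} = \frac{3}{2} + J^{2} - 14 J$ ($E{\left(J \right)} = \left(J^{2} - 14 J\right) + \frac{3}{2} = \frac{3}{2} + J^{2} - 14 J$)
$\sqrt{-33056 + E{\left(X{\left(p{\left(-4,2 \right)} \right)} \right)}} = \sqrt{-33056 + \left(\frac{3}{2} + 5^{2} - 70\right)} = \sqrt{-33056 + \left(\frac{3}{2} + 25 - 70\right)} = \sqrt{-33056 - \frac{87}{2}} = \sqrt{- \frac{66199}{2}} = \frac{7 i \sqrt{2702}}{2}$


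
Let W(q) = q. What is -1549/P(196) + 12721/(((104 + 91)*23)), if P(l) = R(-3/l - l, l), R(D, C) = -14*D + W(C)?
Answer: 47374757/20512895 ≈ 2.3095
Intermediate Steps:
R(D, C) = C - 14*D (R(D, C) = -14*D + C = C - 14*D)
P(l) = 15*l + 42/l (P(l) = l - 14*(-3/l - l) = l - 14*(-l - 3/l) = l + (14*l + 42/l) = 15*l + 42/l)
-1549/P(196) + 12721/(((104 + 91)*23)) = -1549/(15*196 + 42/196) + 12721/(((104 + 91)*23)) = -1549/(2940 + 42*(1/196)) + 12721/((195*23)) = -1549/(2940 + 3/14) + 12721/4485 = -1549/41163/14 + 12721*(1/4485) = -1549*14/41163 + 12721/4485 = -21686/41163 + 12721/4485 = 47374757/20512895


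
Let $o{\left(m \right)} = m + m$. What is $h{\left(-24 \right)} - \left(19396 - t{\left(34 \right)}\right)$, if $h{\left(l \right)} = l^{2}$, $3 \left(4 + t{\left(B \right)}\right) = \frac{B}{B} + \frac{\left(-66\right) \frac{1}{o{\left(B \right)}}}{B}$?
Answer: $- \frac{65280509}{3468} \approx -18824.0$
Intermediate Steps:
$o{\left(m \right)} = 2 m$
$t{\left(B \right)} = - \frac{11}{3} - \frac{11}{B^{2}}$ ($t{\left(B \right)} = -4 + \frac{\frac{B}{B} + \frac{\left(-66\right) \frac{1}{2 B}}{B}}{3} = -4 + \frac{1 + \frac{\left(-66\right) \frac{1}{2 B}}{B}}{3} = -4 + \frac{1 + \frac{\left(-33\right) \frac{1}{B}}{B}}{3} = -4 + \frac{1 - \frac{33}{B^{2}}}{3} = -4 + \left(\frac{1}{3} - \frac{11}{B^{2}}\right) = - \frac{11}{3} - \frac{11}{B^{2}}$)
$h{\left(-24 \right)} - \left(19396 - t{\left(34 \right)}\right) = \left(-24\right)^{2} - \left(19396 - \left(- \frac{11}{3} - \frac{11}{1156}\right)\right) = 576 - \left(19396 - \left(- \frac{11}{3} - \frac{11}{1156}\right)\right) = 576 - \left(19396 - - \frac{12749}{3468}\right) = 576 - \left(19396 + \frac{12749}{3468}\right) = 576 - \frac{67278077}{3468} = - \frac{65280509}{3468}$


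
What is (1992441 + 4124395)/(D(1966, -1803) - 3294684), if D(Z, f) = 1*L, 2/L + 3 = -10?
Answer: -39759434/21415447 ≈ -1.8566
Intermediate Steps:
L = -2/13 (L = 2/(-3 - 10) = 2/(-13) = 2*(-1/13) = -2/13 ≈ -0.15385)
D(Z, f) = -2/13 (D(Z, f) = 1*(-2/13) = -2/13)
(1992441 + 4124395)/(D(1966, -1803) - 3294684) = (1992441 + 4124395)/(-2/13 - 3294684) = 6116836/(-42830894/13) = 6116836*(-13/42830894) = -39759434/21415447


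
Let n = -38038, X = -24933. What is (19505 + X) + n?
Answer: -43466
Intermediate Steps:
(19505 + X) + n = (19505 - 24933) - 38038 = -5428 - 38038 = -43466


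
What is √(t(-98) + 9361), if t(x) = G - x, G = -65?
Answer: √9394 ≈ 96.923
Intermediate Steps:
t(x) = -65 - x
√(t(-98) + 9361) = √((-65 - 1*(-98)) + 9361) = √((-65 + 98) + 9361) = √(33 + 9361) = √9394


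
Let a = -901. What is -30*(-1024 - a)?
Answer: 3690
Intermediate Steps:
-30*(-1024 - a) = -30*(-1024 - 1*(-901)) = -30*(-1024 + 901) = -30*(-123) = 3690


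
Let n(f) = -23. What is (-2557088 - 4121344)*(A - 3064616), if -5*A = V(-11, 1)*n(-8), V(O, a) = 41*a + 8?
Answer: 102326621217696/5 ≈ 2.0465e+13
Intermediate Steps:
V(O, a) = 8 + 41*a
A = 1127/5 (A = -(8 + 41*1)*(-23)/5 = -(8 + 41)*(-23)/5 = -49*(-23)/5 = -⅕*(-1127) = 1127/5 ≈ 225.40)
(-2557088 - 4121344)*(A - 3064616) = (-2557088 - 4121344)*(1127/5 - 3064616) = -6678432*(-15321953/5) = 102326621217696/5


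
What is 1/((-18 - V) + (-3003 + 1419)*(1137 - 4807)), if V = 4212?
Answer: 1/5809050 ≈ 1.7215e-7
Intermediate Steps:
1/((-18 - V) + (-3003 + 1419)*(1137 - 4807)) = 1/((-18 - 1*4212) + (-3003 + 1419)*(1137 - 4807)) = 1/((-18 - 4212) - 1584*(-3670)) = 1/(-4230 + 5813280) = 1/5809050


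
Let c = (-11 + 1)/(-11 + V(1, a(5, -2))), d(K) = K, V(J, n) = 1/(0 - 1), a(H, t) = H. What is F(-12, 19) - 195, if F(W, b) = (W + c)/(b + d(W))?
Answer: -8257/42 ≈ -196.60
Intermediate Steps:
V(J, n) = -1 (V(J, n) = 1/(-1) = -1)
c = ⅚ (c = (-11 + 1)/(-11 - 1) = -10/(-12) = -10*(-1/12) = ⅚ ≈ 0.83333)
F(W, b) = (⅚ + W)/(W + b) (F(W, b) = (W + ⅚)/(b + W) = (⅚ + W)/(W + b))
F(-12, 19) - 195 = (⅚ - 12)/(-12 + 19) - 195 = -67/6/7 - 195 = (⅐)*(-67/6) - 195 = -67/42 - 195 = -8257/42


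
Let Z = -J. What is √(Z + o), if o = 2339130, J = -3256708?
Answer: √5595838 ≈ 2365.6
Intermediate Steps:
Z = 3256708 (Z = -1*(-3256708) = 3256708)
√(Z + o) = √(3256708 + 2339130) = √5595838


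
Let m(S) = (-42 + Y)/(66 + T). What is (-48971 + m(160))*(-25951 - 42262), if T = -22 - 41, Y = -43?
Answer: 10027174574/3 ≈ 3.3424e+9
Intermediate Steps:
T = -63
m(S) = -85/3 (m(S) = (-42 - 43)/(66 - 63) = -85/3)
(-48971 + m(160))*(-25951 - 42262) = (-48971 - 85/3)*(-25951 - 42262) = -146998/3*(-68213) = 10027174574/3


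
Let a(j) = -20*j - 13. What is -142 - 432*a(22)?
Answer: 195554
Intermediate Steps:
a(j) = -13 - 20*j
-142 - 432*a(22) = -142 - 432*(-13 - 20*22) = -142 - 432*(-13 - 440) = -142 - 432*(-453) = -142 + 195696 = 195554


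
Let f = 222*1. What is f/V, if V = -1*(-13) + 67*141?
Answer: 111/4730 ≈ 0.023467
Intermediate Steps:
f = 222
V = 9460 (V = 13 + 9447 = 9460)
f/V = 222/9460 = 222*(1/9460) = 111/4730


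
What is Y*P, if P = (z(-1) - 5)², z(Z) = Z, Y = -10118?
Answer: -364248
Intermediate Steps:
P = 36 (P = (-1 - 5)² = (-6)² = 36)
Y*P = -10118*36 = -364248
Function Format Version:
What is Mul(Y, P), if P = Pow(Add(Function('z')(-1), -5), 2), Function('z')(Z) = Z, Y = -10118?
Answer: -364248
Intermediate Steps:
P = 36 (P = Pow(Add(-1, -5), 2) = Pow(-6, 2) = 36)
Mul(Y, P) = Mul(-10118, 36) = -364248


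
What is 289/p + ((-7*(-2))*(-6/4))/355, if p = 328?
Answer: 95707/116440 ≈ 0.82194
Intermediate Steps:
289/p + ((-7*(-2))*(-6/4))/355 = 289/328 + ((-7*(-2))*(-6/4))/355 = 289*(1/328) + (14*(-6*¼))*(1/355) = 289/328 + (14*(-3/2))*(1/355) = 289/328 - 21*1/355 = 289/328 - 21/355 = 95707/116440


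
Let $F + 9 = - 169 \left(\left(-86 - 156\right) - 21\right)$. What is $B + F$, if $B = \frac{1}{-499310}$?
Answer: $\frac{22188337779}{499310} \approx 44438.0$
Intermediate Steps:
$F = 44438$ ($F = -9 - 169 \left(\left(-86 - 156\right) - 21\right) = -9 - 169 \left(-242 - 21\right) = -9 - -44447 = -9 + 44447 = 44438$)
$B = - \frac{1}{499310} \approx -2.0028 \cdot 10^{-6}$
$B + F = - \frac{1}{499310} + 44438 = \frac{22188337779}{499310}$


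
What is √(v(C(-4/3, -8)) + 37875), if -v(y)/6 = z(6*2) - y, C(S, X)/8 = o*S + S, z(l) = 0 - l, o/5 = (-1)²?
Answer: √37563 ≈ 193.81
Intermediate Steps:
o = 5 (o = 5*(-1)² = 5*1 = 5)
z(l) = -l
C(S, X) = 48*S (C(S, X) = 8*(5*S + S) = 8*(6*S) = 48*S)
v(y) = 72 + 6*y (v(y) = -6*(-6*2 - y) = -6*(-1*12 - y) = -6*(-12 - y) = 72 + 6*y)
√(v(C(-4/3, -8)) + 37875) = √((72 + 6*(48*(-4/3))) + 37875) = √((72 + 6*(-64)) + 37875) = √((72 - 384) + 37875) = √(-312 + 37875) = √37563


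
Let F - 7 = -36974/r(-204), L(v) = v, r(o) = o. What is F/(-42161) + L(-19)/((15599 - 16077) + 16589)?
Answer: -55865047/9897728406 ≈ -0.0056442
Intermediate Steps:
F = 19201/102 (F = 7 - 36974/(-204) = 7 - 36974*(-1/204) = 7 + 18487/102 = 19201/102 ≈ 188.25)
F/(-42161) + L(-19)/((15599 - 16077) + 16589) = (19201/102)/(-42161) - 19/((15599 - 16077) + 16589) = (19201/102)*(-1/42161) - 19/(-478 + 16589) = -2743/614346 - 19/16111 = -55865047/9897728406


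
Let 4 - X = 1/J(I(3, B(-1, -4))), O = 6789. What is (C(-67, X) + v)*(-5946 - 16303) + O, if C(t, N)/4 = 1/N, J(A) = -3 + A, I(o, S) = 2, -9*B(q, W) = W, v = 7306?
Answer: -812811021/5 ≈ -1.6256e+8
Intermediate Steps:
B(q, W) = -W/9
X = 5 (X = 4 - 1/(-3 + 2) = 4 - 1/(-1) = 4 - 1*(-1) = 4 + 1 = 5)
C(t, N) = 4/N
(C(-67, X) + v)*(-5946 - 16303) + O = (4/5 + 7306)*(-5946 - 16303) + 6789 = (4*(⅕) + 7306)*(-22249) + 6789 = (⅘ + 7306)*(-22249) + 6789 = (36534/5)*(-22249) + 6789 = -812844966/5 + 6789 = -812811021/5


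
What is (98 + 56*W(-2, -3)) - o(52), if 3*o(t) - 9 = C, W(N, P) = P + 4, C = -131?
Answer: 584/3 ≈ 194.67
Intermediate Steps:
W(N, P) = 4 + P
o(t) = -122/3 (o(t) = 3 + (⅓)*(-131) = 3 - 131/3 = -122/3)
(98 + 56*W(-2, -3)) - o(52) = (98 + 56*(4 - 3)) - 1*(-122/3) = (98 + 56*1) + 122/3 = (98 + 56) + 122/3 = 154 + 122/3 = 584/3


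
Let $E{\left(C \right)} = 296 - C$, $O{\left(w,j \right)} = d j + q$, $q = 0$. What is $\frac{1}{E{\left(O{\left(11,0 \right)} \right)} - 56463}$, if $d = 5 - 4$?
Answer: $- \frac{1}{56167} \approx -1.7804 \cdot 10^{-5}$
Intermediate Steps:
$d = 1$
$O{\left(w,j \right)} = j$ ($O{\left(w,j \right)} = 1 j + 0 = j + 0 = j$)
$\frac{1}{E{\left(O{\left(11,0 \right)} \right)} - 56463} = \frac{1}{\left(296 - 0\right) - 56463} = \frac{1}{\left(296 + 0\right) - 56463} = \frac{1}{296 - 56463} = \frac{1}{-56167} = - \frac{1}{56167}$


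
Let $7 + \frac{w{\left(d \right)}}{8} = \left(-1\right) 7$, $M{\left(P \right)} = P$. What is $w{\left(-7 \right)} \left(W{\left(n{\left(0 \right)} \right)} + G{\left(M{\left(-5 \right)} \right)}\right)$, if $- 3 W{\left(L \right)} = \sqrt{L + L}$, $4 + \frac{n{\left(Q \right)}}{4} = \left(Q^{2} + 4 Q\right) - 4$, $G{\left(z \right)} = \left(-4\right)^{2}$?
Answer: $-1792 + \frac{896 i}{3} \approx -1792.0 + 298.67 i$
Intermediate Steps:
$G{\left(z \right)} = 16$
$w{\left(d \right)} = -112$ ($w{\left(d \right)} = -56 + 8 \left(\left(-1\right) 7\right) = -56 + 8 \left(-7\right) = -56 - 56 = -112$)
$n{\left(Q \right)} = -32 + 4 Q^{2} + 16 Q$ ($n{\left(Q \right)} = -16 + 4 \left(\left(Q^{2} + 4 Q\right) - 4\right) = -16 + 4 \left(-4 + Q^{2} + 4 Q\right) = -16 + \left(-16 + 4 Q^{2} + 16 Q\right) = -32 + 4 Q^{2} + 16 Q$)
$W{\left(L \right)} = - \frac{\sqrt{2} \sqrt{L}}{3}$ ($W{\left(L \right)} = - \frac{\sqrt{L + L}}{3} = - \frac{\sqrt{2 L}}{3} = - \frac{\sqrt{2} \sqrt{L}}{3}$)
$w{\left(-7 \right)} \left(W{\left(n{\left(0 \right)} \right)} + G{\left(M{\left(-5 \right)} \right)}\right) = - 112 \left(- \frac{\sqrt{2} \sqrt{-32 + 4 \cdot 0^{2} + 16 \cdot 0}}{3} + 16\right) = - 112 \left(- \frac{\sqrt{2} \sqrt{-32 + 4 \cdot 0 + 0}}{3} + 16\right) = - 112 \left(- \frac{\sqrt{2} \sqrt{-32 + 0 + 0}}{3} + 16\right) = - 112 \left(- \frac{\sqrt{2} \sqrt{-32}}{3} + 16\right) = - 112 \left(- \frac{\sqrt{2} \cdot 4 i \sqrt{2}}{3} + 16\right) = - 112 \left(- \frac{8 i}{3} + 16\right) = - 112 \left(16 - \frac{8 i}{3}\right) = -1792 + \frac{896 i}{3}$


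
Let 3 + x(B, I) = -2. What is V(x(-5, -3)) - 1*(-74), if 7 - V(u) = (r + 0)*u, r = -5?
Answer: 56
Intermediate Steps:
x(B, I) = -5 (x(B, I) = -3 - 2 = -5)
V(u) = 7 + 5*u (V(u) = 7 - (-5 + 0)*u = 7 - (-5)*u = 7 + 5*u)
V(x(-5, -3)) - 1*(-74) = (7 + 5*(-5)) - 1*(-74) = (7 - 25) + 74 = -18 + 74 = 56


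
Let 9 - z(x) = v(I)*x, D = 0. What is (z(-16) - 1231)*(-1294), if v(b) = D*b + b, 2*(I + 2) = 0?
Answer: 1622676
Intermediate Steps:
I = -2 (I = -2 + (1/2)*0 = -2 + 0 = -2)
v(b) = b (v(b) = 0*b + b = 0 + b = b)
z(x) = 9 + 2*x (z(x) = 9 - (-2)*x = 9 + 2*x)
(z(-16) - 1231)*(-1294) = ((9 + 2*(-16)) - 1231)*(-1294) = ((9 - 32) - 1231)*(-1294) = (-23 - 1231)*(-1294) = -1254*(-1294) = 1622676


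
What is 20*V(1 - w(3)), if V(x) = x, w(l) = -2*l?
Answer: 140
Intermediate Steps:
20*V(1 - w(3)) = 20*(1 - (-2)*3) = 20*(1 - 1*(-6)) = 20*(1 + 6) = 20*7 = 140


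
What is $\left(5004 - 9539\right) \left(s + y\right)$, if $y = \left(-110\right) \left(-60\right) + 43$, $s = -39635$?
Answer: $149618720$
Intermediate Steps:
$y = 6643$ ($y = 6600 + 43 = 6643$)
$\left(5004 - 9539\right) \left(s + y\right) = \left(5004 - 9539\right) \left(-39635 + 6643\right) = \left(-4535\right) \left(-32992\right) = 149618720$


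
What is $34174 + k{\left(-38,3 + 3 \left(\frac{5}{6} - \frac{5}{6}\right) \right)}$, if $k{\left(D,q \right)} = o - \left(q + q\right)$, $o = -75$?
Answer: $34093$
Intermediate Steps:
$k{\left(D,q \right)} = -75 - 2 q$ ($k{\left(D,q \right)} = -75 - \left(q + q\right) = -75 - 2 q$)
$34174 + k{\left(-38,3 + 3 \left(\frac{5}{6} - \frac{5}{6}\right) \right)} = 34174 - \left(75 + 2 \left(3 + 3 \left(\frac{5}{6} - \frac{5}{6}\right)\right)\right) = 34174 - \left(75 + 2 \left(3 + 3 \cdot 0\right)\right) = 34174 - \left(75 + 2 \left(3 + 0\right)\right) = 34174 - 81 = 34093$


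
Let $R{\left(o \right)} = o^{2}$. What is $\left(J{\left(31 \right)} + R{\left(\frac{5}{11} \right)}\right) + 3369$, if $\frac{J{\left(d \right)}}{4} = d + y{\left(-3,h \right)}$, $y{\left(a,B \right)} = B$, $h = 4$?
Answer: $\frac{424614}{121} \approx 3509.2$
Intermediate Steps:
$J{\left(d \right)} = 16 + 4 d$ ($J{\left(d \right)} = 4 \left(d + 4\right) = 4 \left(4 + d\right) = 16 + 4 d$)
$\left(J{\left(31 \right)} + R{\left(\frac{5}{11} \right)}\right) + 3369 = \left(\left(16 + 4 \cdot 31\right) + \left(\frac{5}{11}\right)^{2}\right) + 3369 = \left(\left(16 + 124\right) + \left(5 \cdot \frac{1}{11}\right)^{2}\right) + 3369 = \left(140 + \left(\frac{5}{11}\right)^{2}\right) + 3369 = \left(140 + \frac{25}{121}\right) + 3369 = \frac{16965}{121} + 3369 = \frac{424614}{121}$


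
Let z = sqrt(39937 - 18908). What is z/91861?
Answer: sqrt(21029)/91861 ≈ 0.0015786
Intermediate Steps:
z = sqrt(21029) ≈ 145.01
z/91861 = sqrt(21029)/91861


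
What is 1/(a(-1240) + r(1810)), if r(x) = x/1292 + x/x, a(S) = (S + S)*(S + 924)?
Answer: 646/506258831 ≈ 1.2760e-6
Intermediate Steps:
a(S) = 2*S*(924 + S) (a(S) = (2*S)*(924 + S) = 2*S*(924 + S))
r(x) = 1 + x/1292 (r(x) = x*(1/1292) + 1 = x/1292 + 1 = 1 + x/1292)
1/(a(-1240) + r(1810)) = 1/(2*(-1240)*(924 - 1240) + (1 + (1/1292)*1810)) = 1/(2*(-1240)*(-316) + (1 + 905/646)) = 1/(783680 + 1551/646) = 1/(506258831/646) = 646/506258831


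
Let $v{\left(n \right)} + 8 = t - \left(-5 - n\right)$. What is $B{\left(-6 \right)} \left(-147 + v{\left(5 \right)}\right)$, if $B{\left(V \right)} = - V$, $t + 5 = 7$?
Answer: $-858$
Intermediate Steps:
$t = 2$ ($t = -5 + 7 = 2$)
$v{\left(n \right)} = -1 + n$ ($v{\left(n \right)} = -8 - \left(-7 - n\right) = -8 + \left(2 + \left(5 + n\right)\right) = -8 + \left(7 + n\right) = -1 + n$)
$B{\left(-6 \right)} \left(-147 + v{\left(5 \right)}\right) = \left(-1\right) \left(-6\right) \left(-147 + \left(-1 + 5\right)\right) = 6 \left(-147 + 4\right) = 6 \left(-143\right) = -858$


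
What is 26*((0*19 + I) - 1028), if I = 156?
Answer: -22672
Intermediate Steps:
26*((0*19 + I) - 1028) = 26*((0*19 + 156) - 1028) = 26*((0 + 156) - 1028) = 26*(156 - 1028) = 26*(-872) = -22672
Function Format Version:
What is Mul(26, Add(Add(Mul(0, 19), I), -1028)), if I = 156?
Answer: -22672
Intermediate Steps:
Mul(26, Add(Add(Mul(0, 19), I), -1028)) = Mul(26, Add(Add(Mul(0, 19), 156), -1028)) = Mul(26, Add(Add(0, 156), -1028)) = Mul(26, Add(156, -1028)) = Mul(26, -872) = -22672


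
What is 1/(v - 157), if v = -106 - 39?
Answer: -1/302 ≈ -0.0033113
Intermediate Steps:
v = -145
1/(v - 157) = 1/(-145 - 157) = 1/(-302) = -1/302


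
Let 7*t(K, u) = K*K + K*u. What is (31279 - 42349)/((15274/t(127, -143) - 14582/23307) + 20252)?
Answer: -262136625840/478304793599 ≈ -0.54805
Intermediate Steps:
t(K, u) = K**2/7 + K*u/7 (t(K, u) = (K*K + K*u)/7 = (K**2 + K*u)/7 = K**2/7 + K*u/7)
(31279 - 42349)/((15274/t(127, -143) - 14582/23307) + 20252) = (31279 - 42349)/((15274/(((1/7)*127*(127 - 143))) - 14582/23307) + 20252) = -11070/((15274/(((1/7)*127*(-16))) - 14582*1/23307) + 20252) = -11070/((15274/(-2032/7) - 14582/23307) + 20252) = -11070/((15274*(-7/2032) - 14582/23307) + 20252) = -11070/((-53459/1016 - 14582/23307) + 20252) = -11070/(-1260784225/23679912 + 20252) = -11070/478304793599/23679912 = -11070*23679912/478304793599 = -262136625840/478304793599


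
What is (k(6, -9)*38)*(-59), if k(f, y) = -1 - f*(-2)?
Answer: -24662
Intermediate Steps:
k(f, y) = -1 + 2*f
(k(6, -9)*38)*(-59) = ((-1 + 2*6)*38)*(-59) = ((-1 + 12)*38)*(-59) = (11*38)*(-59) = 418*(-59) = -24662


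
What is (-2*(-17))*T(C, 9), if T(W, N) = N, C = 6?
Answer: 306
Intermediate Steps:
(-2*(-17))*T(C, 9) = -2*(-17)*9 = 34*9 = 306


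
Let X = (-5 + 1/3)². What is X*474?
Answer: 30968/3 ≈ 10323.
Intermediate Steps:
X = 196/9 (X = (-5 + ⅓)² = (-14/3)² = 196/9 ≈ 21.778)
X*474 = (196/9)*474 = 30968/3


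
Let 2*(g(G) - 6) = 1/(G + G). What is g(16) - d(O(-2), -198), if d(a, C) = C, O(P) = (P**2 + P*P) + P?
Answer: 13057/64 ≈ 204.02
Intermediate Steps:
O(P) = P + 2*P**2 (O(P) = (P**2 + P**2) + P = 2*P**2 + P = P + 2*P**2)
g(G) = 6 + 1/(4*G) (g(G) = 6 + 1/(2*(G + G)) = 6 + 1/(2*((2*G))) = 6 + (1/(2*G))/2 = 6 + 1/(4*G))
g(16) - d(O(-2), -198) = (6 + (1/4)/16) - 1*(-198) = (6 + (1/4)*(1/16)) + 198 = (6 + 1/64) + 198 = 385/64 + 198 = 13057/64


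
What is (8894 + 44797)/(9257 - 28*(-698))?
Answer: 53691/28801 ≈ 1.8642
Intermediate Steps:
(8894 + 44797)/(9257 - 28*(-698)) = 53691/(9257 + 19544) = 53691/28801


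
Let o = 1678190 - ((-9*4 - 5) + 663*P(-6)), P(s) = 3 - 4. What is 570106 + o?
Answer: 2249000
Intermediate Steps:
P(s) = -1
o = 1678894 (o = 1678190 - ((-9*4 - 5) + 663*(-1)) = 1678190 - ((-36 - 5) - 663) = 1678190 - (-41 - 663) = 1678190 - 1*(-704) = 1678190 + 704 = 1678894)
570106 + o = 570106 + 1678894 = 2249000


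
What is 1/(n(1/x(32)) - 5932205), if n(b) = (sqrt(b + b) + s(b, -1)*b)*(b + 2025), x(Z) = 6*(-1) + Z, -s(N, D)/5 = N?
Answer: -1832556337935960/10871127221442715311473 - 48120486752*sqrt(13)/10871127221442715311473 ≈ -1.6859e-7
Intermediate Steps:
s(N, D) = -5*N
x(Z) = -6 + Z
n(b) = (2025 + b)*(-5*b**2 + sqrt(2)*sqrt(b)) (n(b) = (sqrt(b + b) + (-5*b)*b)*(b + 2025) = (sqrt(2*b) - 5*b**2)*(2025 + b) = (sqrt(2)*sqrt(b) - 5*b**2)*(2025 + b) = (-5*b**2 + sqrt(2)*sqrt(b))*(2025 + b) = (2025 + b)*(-5*b**2 + sqrt(2)*sqrt(b)))
1/(n(1/x(32)) - 5932205) = 1/((-10125/(-6 + 32)**2 - 5/(-6 + 32)**3 + sqrt(2)*(1/(-6 + 32))**(3/2) + 2025*sqrt(2)*sqrt(1/(-6 + 32))) - 5932205) = 1/((-10125*(1/26)**2 - 5*(1/26)**3 + sqrt(2)*(1/26)**(3/2) + 2025*sqrt(2)*sqrt(1/26)) - 5932205) = 1/((-10125*1/676 - 5*1/17576 + sqrt(2)*(sqrt(26)/676) + 2025*sqrt(2)*(sqrt(26)/26)) - 5932205) = 1/((-10125/676 - 5/17576 + sqrt(13)/338 + 2025*sqrt(13)/13) - 5932205) = 1/((-263255/17576 + 52651*sqrt(13)/338) - 5932205) = 1/(-104264698335/17576 + 52651*sqrt(13)/338)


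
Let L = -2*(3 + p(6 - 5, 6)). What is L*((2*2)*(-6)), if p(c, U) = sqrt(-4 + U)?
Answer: 144 + 48*sqrt(2) ≈ 211.88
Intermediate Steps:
L = -6 - 2*sqrt(2) (L = -2*(3 + sqrt(-4 + 6)) = -2*(3 + sqrt(2)) = -6 - 2*sqrt(2) ≈ -8.8284)
L*((2*2)*(-6)) = (-6 - 2*sqrt(2))*((2*2)*(-6)) = (-6 - 2*sqrt(2))*(4*(-6)) = (-6 - 2*sqrt(2))*(-24) = 144 + 48*sqrt(2)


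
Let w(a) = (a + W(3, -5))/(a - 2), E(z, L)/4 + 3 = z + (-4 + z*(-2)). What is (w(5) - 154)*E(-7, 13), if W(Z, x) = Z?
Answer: 0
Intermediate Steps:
E(z, L) = -28 - 4*z (E(z, L) = -12 + 4*(z + (-4 + z*(-2))) = -12 + 4*(z + (-4 - 2*z)) = -12 + 4*(-4 - z) = -12 + (-16 - 4*z) = -28 - 4*z)
w(a) = (3 + a)/(-2 + a) (w(a) = (a + 3)/(a - 2) = (3 + a)/(-2 + a))
(w(5) - 154)*E(-7, 13) = ((3 + 5)/(-2 + 5) - 154)*(-28 - 4*(-7)) = (8/3 - 154)*(-28 + 28) = ((⅓)*8 - 154)*0 = (8/3 - 154)*0 = -454/3*0 = 0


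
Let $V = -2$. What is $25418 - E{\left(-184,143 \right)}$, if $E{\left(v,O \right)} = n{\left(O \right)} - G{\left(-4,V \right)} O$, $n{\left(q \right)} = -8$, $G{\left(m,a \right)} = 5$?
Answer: $26141$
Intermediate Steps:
$E{\left(v,O \right)} = -8 - 5 O$
$25418 - E{\left(-184,143 \right)} = 25418 - \left(-8 - 715\right) = 25418 - -723 = 25418 + 723 = 26141$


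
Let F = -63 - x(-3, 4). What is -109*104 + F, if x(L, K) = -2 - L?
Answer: -11400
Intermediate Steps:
F = -64 (F = -63 - (-2 - 1*(-3)) = -63 - (-2 + 3) = -63 - 1*1 = -63 - 1 = -64)
-109*104 + F = -109*104 - 64 = -11336 - 64 = -11400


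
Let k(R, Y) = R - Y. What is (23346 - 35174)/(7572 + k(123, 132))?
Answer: -11828/7563 ≈ -1.5639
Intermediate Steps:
(23346 - 35174)/(7572 + k(123, 132)) = (23346 - 35174)/(7572 + (123 - 1*132)) = -11828/(7572 + (123 - 132)) = -11828/(7572 - 9) = -11828/7563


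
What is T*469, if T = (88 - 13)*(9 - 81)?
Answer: -2532600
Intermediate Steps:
T = -5400 (T = 75*(-72) = -5400)
T*469 = -5400*469 = -2532600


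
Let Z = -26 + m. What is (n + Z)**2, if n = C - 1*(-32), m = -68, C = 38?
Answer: 576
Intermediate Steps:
Z = -94 (Z = -26 - 68 = -94)
n = 70 (n = 38 - 1*(-32) = 38 + 32 = 70)
(n + Z)**2 = (70 - 94)**2 = (-24)**2 = 576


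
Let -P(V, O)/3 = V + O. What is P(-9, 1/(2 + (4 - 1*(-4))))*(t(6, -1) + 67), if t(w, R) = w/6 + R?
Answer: 17889/10 ≈ 1788.9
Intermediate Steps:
P(V, O) = -3*O - 3*V (P(V, O) = -3*(V + O) = -3*(O + V) = -3*O - 3*V)
t(w, R) = R + w/6 (t(w, R) = w*(1/6) + R = w/6 + R = R + w/6)
P(-9, 1/(2 + (4 - 1*(-4))))*(t(6, -1) + 67) = (-3/(2 + (4 - 1*(-4))) - 3*(-9))*((-1 + (1/6)*6) + 67) = (-3/(2 + (4 + 4)) + 27)*((-1 + 1) + 67) = (-3/(2 + 8) + 27)*(0 + 67) = (-3/10 + 27)*67 = (267/10)*67 = 17889/10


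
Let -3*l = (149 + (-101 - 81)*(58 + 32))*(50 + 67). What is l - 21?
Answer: 632988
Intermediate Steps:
l = 633009 (l = -(149 + (-101 - 81)*(58 + 32))*(50 + 67)/3 = -(149 - 182*90)*117/3 = -(149 - 16380)*117/3 = -(-16231)*117/3 = -1/3*(-1899027) = 633009)
l - 21 = 633009 - 21 = 632988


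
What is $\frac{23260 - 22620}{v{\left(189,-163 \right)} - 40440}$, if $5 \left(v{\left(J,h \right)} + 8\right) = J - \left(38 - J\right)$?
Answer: $- \frac{32}{2019} \approx -0.015849$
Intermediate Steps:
$v{\left(J,h \right)} = - \frac{78}{5} + \frac{2 J}{5}$ ($v{\left(J,h \right)} = -8 + \frac{J - \left(38 - J\right)}{5} = -8 + \frac{J + \left(-38 + J\right)}{5} = -8 + \frac{-38 + 2 J}{5} = -8 + \left(- \frac{38}{5} + \frac{2 J}{5}\right) = - \frac{78}{5} + \frac{2 J}{5}$)
$\frac{23260 - 22620}{v{\left(189,-163 \right)} - 40440} = \frac{23260 - 22620}{\left(- \frac{78}{5} + \frac{2}{5} \cdot 189\right) - 40440} = \frac{640}{\left(- \frac{78}{5} + \frac{378}{5}\right) - 40440} = \frac{640}{60 - 40440} = \frac{640}{-40380} = 640 \left(- \frac{1}{40380}\right) = - \frac{32}{2019}$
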